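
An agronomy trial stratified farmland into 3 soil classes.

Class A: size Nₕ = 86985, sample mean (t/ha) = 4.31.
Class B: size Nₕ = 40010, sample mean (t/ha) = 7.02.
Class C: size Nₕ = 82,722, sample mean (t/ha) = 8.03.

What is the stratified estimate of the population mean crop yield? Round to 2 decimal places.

6.29

N = 209717; weights Wₕ = Nₕ/N = (0.4148, 0.1908, 0.3944).
x̄_st = Σ Wₕ·x̄ₕ = 0.4148·4.31 + 0.1908·7.02 + 0.3944·8.03 ≈ 6.2944...
→ 6.29.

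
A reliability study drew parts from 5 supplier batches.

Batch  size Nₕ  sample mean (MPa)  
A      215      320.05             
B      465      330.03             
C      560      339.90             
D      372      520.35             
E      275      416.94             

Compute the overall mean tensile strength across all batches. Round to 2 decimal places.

382.01

x̄_st = (Σ Nₕx̄ₕ) / (Σ Nₕ) = (215·320.05 + 465·330.03 + 560·339.90 + 372·520.35 + 275·416.94) / 1887
= 720847.4 / 1887 = 382.0071... → 382.01.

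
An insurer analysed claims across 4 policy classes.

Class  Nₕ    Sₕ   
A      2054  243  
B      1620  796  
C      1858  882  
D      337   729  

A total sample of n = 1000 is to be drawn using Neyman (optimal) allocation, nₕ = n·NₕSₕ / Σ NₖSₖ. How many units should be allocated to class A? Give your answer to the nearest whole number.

136

Σ NₕSₕ = 2054·243 + 1620·796 + 1858·882 + 337·729 = 3673071.
Share for A: 499122/3673071 = 0.13589.
n_A = 1000 × 0.13589 = 135.887... → 136.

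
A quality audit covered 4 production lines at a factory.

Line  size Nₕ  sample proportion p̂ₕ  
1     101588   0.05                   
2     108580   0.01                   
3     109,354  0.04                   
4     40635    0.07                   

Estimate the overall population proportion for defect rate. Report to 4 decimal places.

N = 101588 + 108580 + 109354 + 40635 = 360157.
Overall proportion = Σ (Nₕ/N)·p̂ₕ.
Σ Nₕp̂ₕ = 5079.4 + 1085.8 + 4374.16 + 2844.45 = 13383.81.
13383.81 / 360157 = 0.037161... → 0.0372.

0.0372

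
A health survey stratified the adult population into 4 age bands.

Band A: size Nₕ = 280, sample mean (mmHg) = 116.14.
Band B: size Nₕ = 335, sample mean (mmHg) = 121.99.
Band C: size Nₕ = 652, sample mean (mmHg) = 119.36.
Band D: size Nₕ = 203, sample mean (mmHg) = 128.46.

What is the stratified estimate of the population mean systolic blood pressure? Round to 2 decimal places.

120.60

x̄_st = (Σ Nₕx̄ₕ) / (Σ Nₕ) = (280·116.14 + 335·121.99 + 652·119.36 + 203·128.46) / 1470
= 177285.95 / 1470 = 120.6027... → 120.60.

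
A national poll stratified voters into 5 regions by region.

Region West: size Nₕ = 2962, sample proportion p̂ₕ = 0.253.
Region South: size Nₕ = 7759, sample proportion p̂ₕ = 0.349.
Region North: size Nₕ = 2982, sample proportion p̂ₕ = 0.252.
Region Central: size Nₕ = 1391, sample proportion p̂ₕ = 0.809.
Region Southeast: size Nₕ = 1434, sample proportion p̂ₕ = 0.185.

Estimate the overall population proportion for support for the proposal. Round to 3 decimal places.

0.339

N = 2962 + 7759 + 2982 + 1391 + 1434 = 16528.
Overall proportion = Σ (Nₕ/N)·p̂ₕ.
Σ Nₕp̂ₕ = 749.386 + 2707.891 + 751.464 + 1125.319 + 265.29 = 5599.35.
5599.35 / 16528 = 0.33878... → 0.339.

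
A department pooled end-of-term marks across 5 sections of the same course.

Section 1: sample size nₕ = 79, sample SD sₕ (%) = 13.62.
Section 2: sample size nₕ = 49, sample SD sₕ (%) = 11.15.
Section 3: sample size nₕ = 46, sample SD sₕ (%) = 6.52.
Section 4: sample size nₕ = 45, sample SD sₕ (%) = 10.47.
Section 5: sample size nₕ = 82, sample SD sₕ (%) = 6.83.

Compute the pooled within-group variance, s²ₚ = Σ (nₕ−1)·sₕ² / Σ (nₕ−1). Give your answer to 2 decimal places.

104.57

1: (79−1)·13.62² = 78·185.5044 = 14469.3432
2: (49−1)·11.15² = 48·124.3225 = 5967.48
3: (46−1)·6.52² = 45·42.5104 = 1912.968
4: (45−1)·10.47² = 44·109.6209 = 4823.3196
5: (82−1)·6.83² = 81·46.6489 = 3778.5609
Numerator = 30951.6717; denominator = Σ(nₕ−1) = 296.
s²ₚ = 30951.6717/296 = 104.5665... → 104.57.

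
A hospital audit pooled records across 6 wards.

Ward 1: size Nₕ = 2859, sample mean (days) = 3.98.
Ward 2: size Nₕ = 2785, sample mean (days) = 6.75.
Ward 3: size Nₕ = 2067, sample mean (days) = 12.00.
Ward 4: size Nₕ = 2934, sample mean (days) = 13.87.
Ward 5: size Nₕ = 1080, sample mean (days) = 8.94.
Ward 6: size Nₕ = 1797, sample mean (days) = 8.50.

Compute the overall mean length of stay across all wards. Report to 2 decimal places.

N = 13522; weights Wₕ = Nₕ/N = (0.2114, 0.2060, 0.1529, 0.2170, 0.0799, 0.1329).
x̄_st = Σ Wₕ·x̄ₕ = 0.2114·3.98 + 0.2060·6.75 + 0.1529·12.00 + 0.2170·13.87 + 0.0799·8.94 + 0.1329·8.50 ≈ 8.9192...
→ 8.92.

8.92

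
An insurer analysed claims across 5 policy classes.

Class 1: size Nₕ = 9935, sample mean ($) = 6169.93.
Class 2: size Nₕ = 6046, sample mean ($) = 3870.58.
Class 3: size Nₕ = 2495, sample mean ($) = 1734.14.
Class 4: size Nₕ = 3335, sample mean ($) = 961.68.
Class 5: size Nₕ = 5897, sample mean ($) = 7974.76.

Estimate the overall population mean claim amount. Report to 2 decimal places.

5026.01

N = 27708; weights Wₕ = Nₕ/N = (0.3586, 0.2182, 0.0900, 0.1204, 0.2128).
x̄_st = Σ Wₕ·x̄ₕ = 0.3586·6169.93 + 0.2182·3870.58 + 0.0900·1734.14 + 0.1204·961.68 + 0.2128·7974.76 ≈ 5026.0150...
→ 5026.01.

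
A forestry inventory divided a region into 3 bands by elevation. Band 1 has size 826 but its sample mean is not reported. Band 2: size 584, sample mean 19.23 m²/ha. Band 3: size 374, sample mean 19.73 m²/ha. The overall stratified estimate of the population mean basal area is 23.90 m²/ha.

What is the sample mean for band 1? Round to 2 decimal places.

29.09

N = 826 + 584 + 374 = 1784.
Overall total = μ·N = 23.90·1784 = 42637.6.
Subtract the known strata: 584·19.23 + 374·19.73 = 18609.34.
Remaining total for band 1: 42637.6 − 18609.34 = 24028.26.
Divide by its size: 24028.26 / 826 = 29.0899... → 29.09.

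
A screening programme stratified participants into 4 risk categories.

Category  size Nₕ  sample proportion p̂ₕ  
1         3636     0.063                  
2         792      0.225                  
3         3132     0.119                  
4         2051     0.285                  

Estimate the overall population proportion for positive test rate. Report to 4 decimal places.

Wₕ = Nₕ/N with N = 9611: 0.3783, 0.0824, 0.3259, 0.2134.
p̂_st = 0.3783·0.063 + 0.0824·0.225 + 0.3259·0.119 + 0.2134·0.285 ≈ 0.141974... → 0.1420.

0.1420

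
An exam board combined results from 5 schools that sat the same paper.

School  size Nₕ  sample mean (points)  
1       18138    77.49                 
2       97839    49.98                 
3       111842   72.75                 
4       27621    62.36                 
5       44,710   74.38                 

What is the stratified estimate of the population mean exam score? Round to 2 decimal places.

x̄_st = (Σ Nₕx̄ₕ) / (Σ Nₕ) = (18138·77.49 + 97839·49.98 + 111842·72.75 + 27621·62.36 + 44710·74.38) / 300150
= 19479987.7 / 300150 = 64.9008... → 64.90.

64.90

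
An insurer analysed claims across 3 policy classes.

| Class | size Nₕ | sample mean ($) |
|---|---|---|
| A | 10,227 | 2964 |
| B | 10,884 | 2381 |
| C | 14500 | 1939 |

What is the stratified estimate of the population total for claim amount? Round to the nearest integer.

84343132

Population total = Σ Nₕ·x̄ₕ (each stratum's size times its mean).
10227·2964 + 10884·2381 + 14500·1939 = 30312828 + 25914804 + 28115500 = 84343132.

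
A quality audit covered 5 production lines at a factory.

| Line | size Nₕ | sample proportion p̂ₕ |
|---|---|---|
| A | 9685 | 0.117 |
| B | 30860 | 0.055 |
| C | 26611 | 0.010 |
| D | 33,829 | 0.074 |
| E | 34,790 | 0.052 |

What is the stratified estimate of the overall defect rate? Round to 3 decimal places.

0.055

N = 9685 + 30860 + 26611 + 33829 + 34790 = 135775.
Overall proportion = Σ (Nₕ/N)·p̂ₕ.
Σ Nₕp̂ₕ = 1133.145 + 1697.3 + 266.11 + 2503.346 + 1809.08 = 7408.981.
7408.981 / 135775 = 0.05457... → 0.055.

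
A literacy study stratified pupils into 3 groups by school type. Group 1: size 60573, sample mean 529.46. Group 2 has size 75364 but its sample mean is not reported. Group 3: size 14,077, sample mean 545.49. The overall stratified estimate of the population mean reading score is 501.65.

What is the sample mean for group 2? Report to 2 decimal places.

471.11

N = 60573 + 75364 + 14077 = 150014.
Overall total = μ·N = 501.65·150014 = 75254523.1.
Subtract the known strata: 60573·529.46 + 14077·545.49 = 39749843.31.
Remaining total for group 2: 75254523.1 − 39749843.31 = 35504679.79.
Divide by its size: 35504679.79 / 75364 = 471.1093... → 471.11.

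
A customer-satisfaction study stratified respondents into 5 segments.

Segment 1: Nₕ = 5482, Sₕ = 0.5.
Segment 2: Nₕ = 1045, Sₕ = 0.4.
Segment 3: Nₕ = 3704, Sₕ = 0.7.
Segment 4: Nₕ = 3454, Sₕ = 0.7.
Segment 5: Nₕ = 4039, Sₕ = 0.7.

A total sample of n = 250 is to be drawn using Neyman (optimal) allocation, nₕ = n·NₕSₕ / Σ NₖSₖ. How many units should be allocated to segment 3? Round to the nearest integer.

59

1: NₕSₕ = 5482·0.5 = 2741
2: NₕSₕ = 1045·0.4 = 418
3: NₕSₕ = 3704·0.7 = 2592.8
4: NₕSₕ = 3454·0.7 = 2417.8
5: NₕSₕ = 4039·0.7 = 2827.3
Σ NₕSₕ = 10996.9.
n_3 = 250·2592.8/10996.9 = 58.944... → 59.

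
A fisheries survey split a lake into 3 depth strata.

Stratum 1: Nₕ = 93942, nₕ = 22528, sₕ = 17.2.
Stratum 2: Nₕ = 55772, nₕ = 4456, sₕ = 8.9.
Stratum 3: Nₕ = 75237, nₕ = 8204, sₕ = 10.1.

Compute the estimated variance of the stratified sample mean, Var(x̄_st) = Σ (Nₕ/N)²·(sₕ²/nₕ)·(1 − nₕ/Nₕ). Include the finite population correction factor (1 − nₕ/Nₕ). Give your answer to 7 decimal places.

N = 224951. Term for each stratum: Wₕ²sₕ²/nₕ·(1−nₕ/Nₕ).
Var(x̄_st) = 0.0017410112 + 0.0010053748 + 0.0012392570 = 0.0039856429 → 0.0039856.

0.0039856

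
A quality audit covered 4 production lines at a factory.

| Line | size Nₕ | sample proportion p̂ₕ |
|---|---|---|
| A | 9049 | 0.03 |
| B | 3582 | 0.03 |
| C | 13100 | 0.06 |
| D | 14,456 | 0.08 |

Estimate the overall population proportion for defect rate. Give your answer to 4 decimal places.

0.0578

N = 9049 + 3582 + 13100 + 14456 = 40187.
Overall proportion = Σ (Nₕ/N)·p̂ₕ.
Σ Nₕp̂ₕ = 271.47 + 107.46 + 786 + 1156.48 = 2321.41.
2321.41 / 40187 = 0.057765... → 0.0578.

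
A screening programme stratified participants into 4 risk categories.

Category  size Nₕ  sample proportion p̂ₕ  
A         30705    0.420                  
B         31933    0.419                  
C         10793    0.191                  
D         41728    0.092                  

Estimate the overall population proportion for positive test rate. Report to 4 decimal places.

N = 30705 + 31933 + 10793 + 41728 = 115159.
Overall proportion = Σ (Nₕ/N)·p̂ₕ.
Σ Nₕp̂ₕ = 12896.1 + 13379.927 + 2061.463 + 3838.976 = 32176.466.
32176.466 / 115159 = 0.279409... → 0.2794.

0.2794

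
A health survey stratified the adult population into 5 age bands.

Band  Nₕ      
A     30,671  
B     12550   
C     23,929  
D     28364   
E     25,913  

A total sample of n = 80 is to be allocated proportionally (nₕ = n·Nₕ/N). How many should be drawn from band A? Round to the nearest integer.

Share of band A = 30671/121427 = 0.25259.
Allocate 80 × 0.25259 = 20.207... → 20.

20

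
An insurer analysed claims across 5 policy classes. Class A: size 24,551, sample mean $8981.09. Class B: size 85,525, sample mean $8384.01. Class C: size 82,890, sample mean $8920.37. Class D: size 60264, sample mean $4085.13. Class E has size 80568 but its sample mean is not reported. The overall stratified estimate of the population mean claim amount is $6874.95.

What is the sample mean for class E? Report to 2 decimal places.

4613.64

Σ Nₕx̄ₕ = N·μ, so 80568·x̄_E = 333798·6874.95 − (24551·8981.09 + 85525·8384.01 + 82890·8920.37 + 60264·4085.13).
= 2294844560.1 − 1923132939.46 = 371711620.64.
x̄_E = 371711620.64 / 80568 = 4613.6384... → 4613.64.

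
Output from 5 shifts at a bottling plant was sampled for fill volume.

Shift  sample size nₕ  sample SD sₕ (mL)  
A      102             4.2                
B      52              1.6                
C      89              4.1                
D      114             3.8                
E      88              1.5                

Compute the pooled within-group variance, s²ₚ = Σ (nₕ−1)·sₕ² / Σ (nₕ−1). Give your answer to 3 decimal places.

11.861

Degrees of freedom: 101 + 51 + 88 + 113 + 87 = 440.
Σ(nₕ−1)sₕ² = 101·17.64 + 51·2.56 + 88·16.81 + 113·14.44 + 87·2.25 = 5218.95.
s²ₚ = 5218.95 / 440 = 11.86125 → 11.861.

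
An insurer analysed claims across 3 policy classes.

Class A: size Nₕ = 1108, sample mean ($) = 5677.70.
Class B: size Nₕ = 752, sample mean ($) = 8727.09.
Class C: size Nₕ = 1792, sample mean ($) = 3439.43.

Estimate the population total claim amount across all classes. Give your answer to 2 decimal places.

A: 1108·5677.70 = 6290891.6
B: 752·8727.09 = 6562771.68
C: 1792·3439.43 = 6163458.56
τ̂ = Σ Nₕx̄ₕ = 19017121.84.

19017121.84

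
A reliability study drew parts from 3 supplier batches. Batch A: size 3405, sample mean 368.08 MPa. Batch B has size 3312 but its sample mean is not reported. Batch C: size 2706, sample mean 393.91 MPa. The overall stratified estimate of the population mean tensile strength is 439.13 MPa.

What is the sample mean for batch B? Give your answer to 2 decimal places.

549.12

Σ Nₕx̄ₕ = N·μ, so 3312·x̄_B = 9423·439.13 − (3405·368.08 + 2706·393.91).
= 4137921.99 − 2319232.86 = 1818689.13.
x̄_B = 1818689.13 / 3312 = 549.1211... → 549.12.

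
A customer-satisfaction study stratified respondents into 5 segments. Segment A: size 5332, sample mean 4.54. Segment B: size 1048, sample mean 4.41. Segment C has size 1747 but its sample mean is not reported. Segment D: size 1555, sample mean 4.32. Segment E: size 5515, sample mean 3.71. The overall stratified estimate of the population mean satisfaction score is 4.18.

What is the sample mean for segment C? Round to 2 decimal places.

4.30

Σ Nₕx̄ₕ = N·μ, so 1747·x̄_C = 15197·4.18 − (5332·4.54 + 1048·4.41 + 1555·4.32 + 5515·3.71).
= 63523.46 − 56007.21 = 7516.25.
x̄_C = 7516.25 / 1747 = 4.3024... → 4.30.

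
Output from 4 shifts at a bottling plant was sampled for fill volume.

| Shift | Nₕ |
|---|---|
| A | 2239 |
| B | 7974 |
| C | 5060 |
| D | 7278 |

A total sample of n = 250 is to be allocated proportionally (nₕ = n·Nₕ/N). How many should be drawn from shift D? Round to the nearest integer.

N = 2239 + 7974 + 5060 + 7278 = 22551.
n_D = 250·7278/22551 = 80.684... → 81.

81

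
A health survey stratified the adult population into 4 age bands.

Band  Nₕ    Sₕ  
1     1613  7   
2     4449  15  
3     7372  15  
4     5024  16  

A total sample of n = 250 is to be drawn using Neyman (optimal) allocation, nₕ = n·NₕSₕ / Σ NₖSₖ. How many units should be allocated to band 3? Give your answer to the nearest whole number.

Σ NₕSₕ = 1613·7 + 4449·15 + 7372·15 + 5024·16 = 268990.
Share for 3: 110580/268990 = 0.41109.
n_3 = 250 × 0.41109 = 102.773... → 103.

103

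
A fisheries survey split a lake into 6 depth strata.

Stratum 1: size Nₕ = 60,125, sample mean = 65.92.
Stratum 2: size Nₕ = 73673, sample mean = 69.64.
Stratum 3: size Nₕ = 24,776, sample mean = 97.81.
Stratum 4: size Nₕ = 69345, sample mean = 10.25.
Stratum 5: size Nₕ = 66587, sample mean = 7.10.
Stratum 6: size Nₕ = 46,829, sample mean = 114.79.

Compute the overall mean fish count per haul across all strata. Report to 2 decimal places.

N = 60125 + 73673 + 24776 + 69345 + 66587 + 46829 = 341335.
Overall mean = Σ (Nₕ/N)·x̄ₕ — weight by population share, not a simple average.
Σ Nₕx̄ₕ = 60125·65.92 + 73673·69.64 + 24776·97.81 + 69345·10.25 + 66587·7.10 + 46829·114.79 = 3963440 + 5130587.72 + 2423340.56 + 710786.25 + 472767.7 + 5375500.91 = 18076423.14.
Divide by N: 18076423.14 / 341335 = 52.9580... → 52.96.

52.96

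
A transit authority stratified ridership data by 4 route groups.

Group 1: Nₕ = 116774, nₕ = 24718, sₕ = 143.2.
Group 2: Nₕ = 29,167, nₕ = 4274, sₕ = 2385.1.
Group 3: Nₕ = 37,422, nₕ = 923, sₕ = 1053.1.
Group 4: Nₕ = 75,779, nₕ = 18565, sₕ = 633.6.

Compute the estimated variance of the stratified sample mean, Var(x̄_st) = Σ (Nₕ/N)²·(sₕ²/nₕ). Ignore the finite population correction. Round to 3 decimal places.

43.935

N = 259142; Wₕ = Nₕ/N.
group 1: (116774/259142)²·143.2²/24718 = 0.168457
group 2: (29167/259142)²·2385.1²/4274 = 16.861126
group 3: (37422/259142)²·1053.1²/923 = 25.056240
group 4: (75779/259142)²·633.6²/18565 = 1.849088
Sum = 43.934911 → 43.935.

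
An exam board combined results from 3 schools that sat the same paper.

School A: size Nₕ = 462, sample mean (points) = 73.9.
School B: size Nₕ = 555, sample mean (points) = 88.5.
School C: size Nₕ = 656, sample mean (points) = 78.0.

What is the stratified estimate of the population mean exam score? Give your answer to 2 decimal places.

N = 1673; weights Wₕ = Nₕ/N = (0.2762, 0.3317, 0.3921).
x̄_st = Σ Wₕ·x̄ₕ = 0.2762·73.9 + 0.3317·88.5 + 0.3921·78.0 ≈ 80.3510...
→ 80.35.

80.35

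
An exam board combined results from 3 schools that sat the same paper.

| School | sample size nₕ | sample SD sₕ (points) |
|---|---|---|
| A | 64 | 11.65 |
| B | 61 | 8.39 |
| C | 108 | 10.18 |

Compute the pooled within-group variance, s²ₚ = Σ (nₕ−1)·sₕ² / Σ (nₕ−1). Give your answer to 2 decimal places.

103.75

Degrees of freedom: 63 + 60 + 107 = 230.
Σ(nₕ−1)sₕ² = 63·135.7225 + 60·70.3921 + 107·103.6324 = 23862.7103.
s²ₚ = 23862.7103 / 230 = 103.7509... → 103.75.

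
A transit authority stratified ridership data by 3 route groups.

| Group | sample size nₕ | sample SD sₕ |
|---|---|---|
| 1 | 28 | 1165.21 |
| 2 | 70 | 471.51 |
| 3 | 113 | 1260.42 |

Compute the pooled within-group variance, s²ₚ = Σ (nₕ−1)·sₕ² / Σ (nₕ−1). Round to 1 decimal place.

1: (28−1)·1165.21² = 27·1357714.3441 = 36658287.2907
2: (70−1)·471.51² = 69·222321.6801 = 15340195.9269
3: (113−1)·1260.42² = 112·1588658.5764 = 177929760.5568
Numerator = 229928243.7744; denominator = Σ(nₕ−1) = 208.
s²ₚ = 229928243.7744/208 = 1105424.249... → 1105424.2.

1105424.2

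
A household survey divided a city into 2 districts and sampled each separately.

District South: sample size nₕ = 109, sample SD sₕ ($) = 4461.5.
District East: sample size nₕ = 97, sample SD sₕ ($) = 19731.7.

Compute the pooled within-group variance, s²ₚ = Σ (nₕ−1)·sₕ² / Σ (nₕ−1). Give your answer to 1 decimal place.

South: (109−1)·4461.5² = 108·19904982.25 = 2149738083
East: (97−1)·19731.7² = 96·389339984.89 = 37376638549.44
Numerator = 39526376632.44; denominator = Σ(nₕ−1) = 204.
s²ₚ = 39526376632.44/204 = 193756748.198... → 193756748.2.

193756748.2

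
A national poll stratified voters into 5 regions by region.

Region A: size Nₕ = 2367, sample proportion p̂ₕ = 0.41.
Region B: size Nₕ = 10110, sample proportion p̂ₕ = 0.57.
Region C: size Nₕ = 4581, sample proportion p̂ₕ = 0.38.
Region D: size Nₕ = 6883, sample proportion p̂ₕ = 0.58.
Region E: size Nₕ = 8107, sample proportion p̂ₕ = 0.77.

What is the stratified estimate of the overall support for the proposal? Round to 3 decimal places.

N = 2367 + 10110 + 4581 + 6883 + 8107 = 32048.
Overall proportion = Σ (Nₕ/N)·p̂ₕ.
Σ Nₕp̂ₕ = 970.47 + 5762.7 + 1740.78 + 3992.14 + 6242.39 = 18708.48.
18708.48 / 32048 = 0.58376... → 0.584.

0.584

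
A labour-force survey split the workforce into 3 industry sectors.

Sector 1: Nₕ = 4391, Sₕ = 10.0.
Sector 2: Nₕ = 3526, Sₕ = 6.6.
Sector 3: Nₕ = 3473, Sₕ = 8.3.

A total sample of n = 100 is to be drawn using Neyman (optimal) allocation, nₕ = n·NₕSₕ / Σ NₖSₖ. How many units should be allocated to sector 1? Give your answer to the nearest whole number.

46

Σ NₕSₕ = 4391·10.0 + 3526·6.6 + 3473·8.3 = 96007.5.
Share for 1: 43910/96007.5 = 0.45736.
n_1 = 100 × 0.45736 = 45.736... → 46.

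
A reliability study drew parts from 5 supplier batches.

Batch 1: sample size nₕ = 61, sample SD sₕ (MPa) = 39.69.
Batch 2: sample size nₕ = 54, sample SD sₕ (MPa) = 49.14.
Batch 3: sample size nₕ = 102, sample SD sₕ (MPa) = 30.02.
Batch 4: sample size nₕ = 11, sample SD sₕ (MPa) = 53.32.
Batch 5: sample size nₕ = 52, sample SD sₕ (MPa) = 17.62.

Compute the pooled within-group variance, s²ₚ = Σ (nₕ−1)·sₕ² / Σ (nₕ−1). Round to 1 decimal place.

1301.0

Degrees of freedom: 60 + 53 + 101 + 10 + 51 = 275.
Σ(nₕ−1)sₕ² = 60·1575.2961 + 53·2414.7396 + 101·901.2004 + 10·2843.0224 + 51·310.4644 = 357784.1136.
s²ₚ = 357784.1136 / 275 = 1301.033... → 1301.0.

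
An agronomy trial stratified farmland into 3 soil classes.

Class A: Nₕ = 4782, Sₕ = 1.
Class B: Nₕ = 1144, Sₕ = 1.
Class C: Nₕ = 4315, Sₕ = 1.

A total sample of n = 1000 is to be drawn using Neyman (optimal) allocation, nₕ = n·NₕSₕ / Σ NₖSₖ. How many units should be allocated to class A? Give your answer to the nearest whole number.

A: NₕSₕ = 4782·1 = 4782
B: NₕSₕ = 1144·1 = 1144
C: NₕSₕ = 4315·1 = 4315
Σ NₕSₕ = 10241.
n_A = 1000·4782/10241 = 466.947... → 467.

467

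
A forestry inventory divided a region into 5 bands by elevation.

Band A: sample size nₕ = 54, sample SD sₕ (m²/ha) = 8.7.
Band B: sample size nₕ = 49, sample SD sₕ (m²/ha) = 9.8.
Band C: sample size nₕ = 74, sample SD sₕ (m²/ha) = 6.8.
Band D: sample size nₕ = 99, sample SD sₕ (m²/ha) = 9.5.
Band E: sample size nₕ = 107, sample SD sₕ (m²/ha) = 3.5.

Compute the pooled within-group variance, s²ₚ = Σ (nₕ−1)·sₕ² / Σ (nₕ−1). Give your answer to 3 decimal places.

A: (54−1)·8.7² = 53·75.69 = 4011.57
B: (49−1)·9.8² = 48·96.04 = 4609.92
C: (74−1)·6.8² = 73·46.24 = 3375.52
D: (99−1)·9.5² = 98·90.25 = 8844.5
E: (107−1)·3.5² = 106·12.25 = 1298.5
Numerator = 22140.01; denominator = Σ(nₕ−1) = 378.
s²ₚ = 22140.01/378 = 58.57146... → 58.571.

58.571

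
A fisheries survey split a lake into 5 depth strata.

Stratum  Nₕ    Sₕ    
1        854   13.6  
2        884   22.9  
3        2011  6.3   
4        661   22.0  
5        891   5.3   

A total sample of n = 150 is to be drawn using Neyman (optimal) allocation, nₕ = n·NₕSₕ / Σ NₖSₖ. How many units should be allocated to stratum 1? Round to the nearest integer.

Σ NₕSₕ = 854·13.6 + 884·22.9 + 2011·6.3 + 661·22.0 + 891·5.3 = 63791.6.
Share for 1: 11614.4/63791.6 = 0.18207.
n_1 = 150 × 0.18207 = 27.310... → 27.

27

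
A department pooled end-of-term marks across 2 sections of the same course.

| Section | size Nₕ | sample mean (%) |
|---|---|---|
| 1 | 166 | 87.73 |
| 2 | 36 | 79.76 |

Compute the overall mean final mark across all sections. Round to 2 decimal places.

N = 202; weights Wₕ = Nₕ/N = (0.8218, 0.1782).
x̄_st = Σ Wₕ·x̄ₕ = 0.8218·87.73 + 0.1782·79.76 ≈ 86.3096...
→ 86.31.

86.31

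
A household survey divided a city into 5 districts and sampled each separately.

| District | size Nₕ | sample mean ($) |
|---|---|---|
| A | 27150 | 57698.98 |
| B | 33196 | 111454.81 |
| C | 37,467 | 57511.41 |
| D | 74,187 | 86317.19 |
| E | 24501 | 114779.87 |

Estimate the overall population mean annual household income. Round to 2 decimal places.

x̄_st = (Σ Nₕx̄ₕ) / (Σ Nₕ) = (27150·57698.98 + 33196·111454.81 + 37467·57511.41 + 74187·86317.19 + 24501·114779.87) / 196501
= 16636996147.63 / 196501 = 84666.2162... → 84666.22.

84666.22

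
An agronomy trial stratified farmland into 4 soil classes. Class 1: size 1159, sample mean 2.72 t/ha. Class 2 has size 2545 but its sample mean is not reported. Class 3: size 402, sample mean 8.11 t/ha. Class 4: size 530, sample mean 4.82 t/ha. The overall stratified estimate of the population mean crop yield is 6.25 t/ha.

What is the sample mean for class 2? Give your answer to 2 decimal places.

7.86

N = 1159 + 2545 + 402 + 530 = 4636.
Overall total = μ·N = 6.25·4636 = 28975.
Subtract the known strata: 1159·2.72 + 402·8.11 + 530·4.82 = 8967.3.
Remaining total for class 2: 28975 − 8967.3 = 20007.7.
Divide by its size: 20007.7 / 2545 = 7.8616... → 7.86.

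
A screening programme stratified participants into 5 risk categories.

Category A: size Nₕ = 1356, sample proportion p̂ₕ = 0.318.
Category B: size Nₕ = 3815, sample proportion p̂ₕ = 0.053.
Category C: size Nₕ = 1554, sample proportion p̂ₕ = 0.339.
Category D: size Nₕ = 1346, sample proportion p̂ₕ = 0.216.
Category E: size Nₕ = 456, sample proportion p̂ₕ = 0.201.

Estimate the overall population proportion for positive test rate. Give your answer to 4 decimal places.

N = 1356 + 3815 + 1554 + 1346 + 456 = 8527.
Overall proportion = Σ (Nₕ/N)·p̂ₕ.
Σ Nₕp̂ₕ = 431.208 + 202.195 + 526.806 + 290.736 + 91.656 = 1542.601.
1542.601 / 8527 = 0.180908... → 0.1809.

0.1809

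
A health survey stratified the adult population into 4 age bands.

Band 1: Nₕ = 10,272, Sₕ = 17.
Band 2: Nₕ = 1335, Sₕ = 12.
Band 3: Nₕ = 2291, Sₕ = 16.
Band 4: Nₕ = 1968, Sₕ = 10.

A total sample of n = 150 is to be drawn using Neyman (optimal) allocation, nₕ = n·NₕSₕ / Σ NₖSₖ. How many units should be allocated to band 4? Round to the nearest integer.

12

Σ NₕSₕ = 10272·17 + 1335·12 + 2291·16 + 1968·10 = 246980.
Share for 4: 19680/246980 = 0.07968.
n_4 = 150 × 0.07968 = 11.952... → 12.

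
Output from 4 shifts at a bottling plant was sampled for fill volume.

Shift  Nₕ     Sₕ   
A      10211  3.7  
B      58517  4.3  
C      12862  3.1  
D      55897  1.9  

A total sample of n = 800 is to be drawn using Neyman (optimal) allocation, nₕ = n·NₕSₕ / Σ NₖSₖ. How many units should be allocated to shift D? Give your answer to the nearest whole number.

195

Σ NₕSₕ = 10211·3.7 + 58517·4.3 + 12862·3.1 + 55897·1.9 = 435480.3.
Share for D: 106204.3/435480.3 = 0.24388.
n_D = 800 × 0.24388 = 195.103... → 195.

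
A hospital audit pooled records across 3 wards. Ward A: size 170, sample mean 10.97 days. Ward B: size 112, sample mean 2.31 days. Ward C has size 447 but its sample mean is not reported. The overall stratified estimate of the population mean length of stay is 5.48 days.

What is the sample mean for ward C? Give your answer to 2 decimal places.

Σ Nₕx̄ₕ = N·μ, so 447·x̄_C = 729·5.48 − (170·10.97 + 112·2.31).
= 3994.92 − 2123.62 = 1871.3.
x̄_C = 1871.3 / 447 = 4.1864... → 4.19.

4.19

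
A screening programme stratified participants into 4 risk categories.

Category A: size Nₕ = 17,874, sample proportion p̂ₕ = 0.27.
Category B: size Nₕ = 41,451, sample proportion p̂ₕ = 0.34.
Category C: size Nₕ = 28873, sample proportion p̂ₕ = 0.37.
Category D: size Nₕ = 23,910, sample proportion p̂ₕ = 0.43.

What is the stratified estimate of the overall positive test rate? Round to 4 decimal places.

N = 17874 + 41451 + 28873 + 23910 = 112108.
Overall proportion = Σ (Nₕ/N)·p̂ₕ.
Σ Nₕp̂ₕ = 4825.98 + 14093.34 + 10683.01 + 10281.3 = 39883.63.
39883.63 / 112108 = 0.355761... → 0.3558.

0.3558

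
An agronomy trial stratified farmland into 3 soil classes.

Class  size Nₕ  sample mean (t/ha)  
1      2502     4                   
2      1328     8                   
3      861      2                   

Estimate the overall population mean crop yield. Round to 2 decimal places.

4.77

x̄_st = (Σ Nₕx̄ₕ) / (Σ Nₕ) = (2502·4 + 1328·8 + 861·2) / 4691
= 22354 / 4691 = 4.7653... → 4.77.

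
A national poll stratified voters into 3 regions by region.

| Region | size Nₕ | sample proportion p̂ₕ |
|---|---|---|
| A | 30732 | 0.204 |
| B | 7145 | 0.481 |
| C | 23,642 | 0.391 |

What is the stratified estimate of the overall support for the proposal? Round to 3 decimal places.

0.308

Wₕ = Nₕ/N with N = 61519: 0.4996, 0.1161, 0.3843.
p̂_st = 0.4996·0.204 + 0.1161·0.481 + 0.3843·0.391 ≈ 0.30804... → 0.308.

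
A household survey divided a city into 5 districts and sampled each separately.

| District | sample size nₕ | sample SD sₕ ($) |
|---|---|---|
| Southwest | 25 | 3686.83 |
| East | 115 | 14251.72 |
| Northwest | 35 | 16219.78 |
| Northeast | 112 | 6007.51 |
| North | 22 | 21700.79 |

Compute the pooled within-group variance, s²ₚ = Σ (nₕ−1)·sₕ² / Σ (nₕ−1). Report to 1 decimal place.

152372109.7

Degrees of freedom: 24 + 114 + 34 + 111 + 21 = 304.
Σ(nₕ−1)sₕ² = 24·13592715.4489 + 114·203111522.9584 + 34·263081263.2484 + 111·36090176.4001 + 21·470924286.6241 = 46321121337.994.
s²ₚ = 46321121337.994 / 304 = 152372109.664... → 152372109.7.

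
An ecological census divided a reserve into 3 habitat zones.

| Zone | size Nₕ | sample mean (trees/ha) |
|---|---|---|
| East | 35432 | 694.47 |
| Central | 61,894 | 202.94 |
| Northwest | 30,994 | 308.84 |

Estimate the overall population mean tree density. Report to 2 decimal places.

364.24

N = 35432 + 61894 + 30994 = 128320.
Overall mean = Σ (Nₕ/N)·x̄ₕ — weight by population share, not a simple average.
Σ Nₕx̄ₕ = 35432·694.47 + 61894·202.94 + 30994·308.84 = 24606461.04 + 12560768.36 + 9572186.96 = 46739416.36.
Divide by N: 46739416.36 / 128320 = 364.2411... → 364.24.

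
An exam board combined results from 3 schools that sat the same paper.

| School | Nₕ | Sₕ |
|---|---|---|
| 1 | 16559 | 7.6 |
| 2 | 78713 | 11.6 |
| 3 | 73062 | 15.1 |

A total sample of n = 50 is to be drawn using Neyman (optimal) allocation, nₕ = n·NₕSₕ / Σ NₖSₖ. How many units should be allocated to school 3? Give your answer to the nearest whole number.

1: NₕSₕ = 16559·7.6 = 125848.4
2: NₕSₕ = 78713·11.6 = 913070.8
3: NₕSₕ = 73062·15.1 = 1103236.2
Σ NₕSₕ = 2142155.4.
n_3 = 50·1103236.2/2142155.4 = 25.751... → 26.

26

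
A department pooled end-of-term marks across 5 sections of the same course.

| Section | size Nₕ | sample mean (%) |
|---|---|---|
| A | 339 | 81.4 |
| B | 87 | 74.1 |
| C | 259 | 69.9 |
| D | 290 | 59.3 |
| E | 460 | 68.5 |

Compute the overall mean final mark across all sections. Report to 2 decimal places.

N = 339 + 87 + 259 + 290 + 460 = 1435.
Overall mean = Σ (Nₕ/N)·x̄ₕ — weight by population share, not a simple average.
Σ Nₕx̄ₕ = 339·81.4 + 87·74.1 + 259·69.9 + 290·59.3 + 460·68.5 = 27594.6 + 6446.7 + 18104.1 + 17197 + 31510 = 100852.4.
Divide by N: 100852.4 / 1435 = 70.2804... → 70.28.

70.28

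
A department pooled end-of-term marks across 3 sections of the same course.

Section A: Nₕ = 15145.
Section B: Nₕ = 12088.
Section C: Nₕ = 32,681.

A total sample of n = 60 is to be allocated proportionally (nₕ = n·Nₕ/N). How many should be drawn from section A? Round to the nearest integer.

N = 15145 + 12088 + 32681 = 59914.
n_A = 60·15145/59914 = 15.167... → 15.

15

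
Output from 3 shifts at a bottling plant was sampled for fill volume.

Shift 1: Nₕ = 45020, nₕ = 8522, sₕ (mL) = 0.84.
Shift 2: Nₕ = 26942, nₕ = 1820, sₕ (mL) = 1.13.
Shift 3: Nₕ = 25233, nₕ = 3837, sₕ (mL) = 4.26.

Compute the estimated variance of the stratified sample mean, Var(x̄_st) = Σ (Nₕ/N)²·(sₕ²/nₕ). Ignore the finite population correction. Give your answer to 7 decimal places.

N = 97195; Wₕ = Nₕ/N.
shift 1: (45020/97195)²·0.84²/8522 = 0.0000177640
shift 2: (26942/97195)²·1.13²/1820 = 0.0000539085
shift 3: (25233/97195)²·4.26²/3837 = 0.0003187699
Sum = 0.0003904424 → 0.0003904.

0.0003904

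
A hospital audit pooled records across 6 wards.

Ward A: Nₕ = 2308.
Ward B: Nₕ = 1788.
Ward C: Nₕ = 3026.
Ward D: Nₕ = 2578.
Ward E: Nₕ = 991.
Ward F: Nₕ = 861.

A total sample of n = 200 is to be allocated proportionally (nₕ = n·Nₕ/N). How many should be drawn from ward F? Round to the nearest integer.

15

N = 2308 + 1788 + 3026 + 2578 + 991 + 861 = 11552.
n_F = 200·861/11552 = 14.907... → 15.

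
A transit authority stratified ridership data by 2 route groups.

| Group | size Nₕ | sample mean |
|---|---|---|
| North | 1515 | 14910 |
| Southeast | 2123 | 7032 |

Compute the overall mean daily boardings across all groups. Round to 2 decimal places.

10312.70

N = 3638; weights Wₕ = Nₕ/N = (0.4164, 0.5836).
x̄_st = Σ Wₕ·x̄ₕ = 0.4164·14910 + 0.5836·7032 ≈ 10312.6954...
→ 10312.70.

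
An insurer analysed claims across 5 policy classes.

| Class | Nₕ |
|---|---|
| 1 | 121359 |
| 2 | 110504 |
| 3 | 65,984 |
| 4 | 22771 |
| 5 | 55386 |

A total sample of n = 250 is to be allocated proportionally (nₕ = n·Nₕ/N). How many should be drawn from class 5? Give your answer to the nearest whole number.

N = 121359 + 110504 + 65984 + 22771 + 55386 = 376004.
n_5 = 250·55386/376004 = 36.825... → 37.

37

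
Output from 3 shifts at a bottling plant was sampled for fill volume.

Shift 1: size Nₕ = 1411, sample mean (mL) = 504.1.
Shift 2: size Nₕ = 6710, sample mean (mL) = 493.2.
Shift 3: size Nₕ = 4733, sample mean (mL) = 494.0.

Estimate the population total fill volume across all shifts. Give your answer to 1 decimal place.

6358759.1

Population total = Σ Nₕ·x̄ₕ (each stratum's size times its mean).
1411·504.1 + 6710·493.2 + 4733·494.0 = 711285.1 + 3309372 + 2338102 = 6358759.1.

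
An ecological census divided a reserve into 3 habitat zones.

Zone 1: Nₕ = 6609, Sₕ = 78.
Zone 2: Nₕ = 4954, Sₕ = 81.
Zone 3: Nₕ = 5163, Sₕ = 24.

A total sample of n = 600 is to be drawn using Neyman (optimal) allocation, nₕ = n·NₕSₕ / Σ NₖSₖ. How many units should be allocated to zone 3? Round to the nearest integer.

71

1: NₕSₕ = 6609·78 = 515502
2: NₕSₕ = 4954·81 = 401274
3: NₕSₕ = 5163·24 = 123912
Σ NₕSₕ = 1040688.
n_3 = 600·123912/1040688 = 71.440... → 71.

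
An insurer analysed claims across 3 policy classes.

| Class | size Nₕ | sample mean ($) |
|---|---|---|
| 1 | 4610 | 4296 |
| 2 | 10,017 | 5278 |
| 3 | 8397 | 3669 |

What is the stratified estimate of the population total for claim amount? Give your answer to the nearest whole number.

103482879

1: 4610·4296 = 19804560
2: 10017·5278 = 52869726
3: 8397·3669 = 30808593
τ̂ = Σ Nₕx̄ₕ = 103482879.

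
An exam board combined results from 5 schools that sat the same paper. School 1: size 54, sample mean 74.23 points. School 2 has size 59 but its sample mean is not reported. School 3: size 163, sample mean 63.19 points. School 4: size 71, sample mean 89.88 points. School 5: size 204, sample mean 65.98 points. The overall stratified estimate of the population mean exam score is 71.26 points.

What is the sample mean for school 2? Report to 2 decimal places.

N = 54 + 59 + 163 + 71 + 204 = 551.
Overall total = μ·N = 71.26·551 = 39264.26.
Subtract the known strata: 54·74.23 + 163·63.19 + 71·89.88 + 204·65.98 = 34149.79.
Remaining total for school 2: 39264.26 − 34149.79 = 5114.47.
Divide by its size: 5114.47 / 59 = 86.6859... → 86.69.

86.69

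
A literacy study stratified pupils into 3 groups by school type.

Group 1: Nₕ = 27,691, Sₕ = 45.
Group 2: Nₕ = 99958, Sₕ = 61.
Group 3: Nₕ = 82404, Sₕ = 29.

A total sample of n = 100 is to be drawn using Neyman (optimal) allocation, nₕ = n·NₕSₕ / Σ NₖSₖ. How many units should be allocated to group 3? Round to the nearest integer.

25

Σ NₕSₕ = 27691·45 + 99958·61 + 82404·29 = 9733249.
Share for 3: 2389716/9733249 = 0.24552.
n_3 = 100 × 0.24552 = 24.552... → 25.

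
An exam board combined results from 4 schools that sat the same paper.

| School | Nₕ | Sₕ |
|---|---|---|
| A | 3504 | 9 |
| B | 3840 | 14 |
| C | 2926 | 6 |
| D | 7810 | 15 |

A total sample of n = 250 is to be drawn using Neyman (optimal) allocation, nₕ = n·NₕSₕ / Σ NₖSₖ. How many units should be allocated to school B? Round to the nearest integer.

61

Σ NₕSₕ = 3504·9 + 3840·14 + 2926·6 + 7810·15 = 220002.
Share for B: 53760/220002 = 0.24436.
n_B = 250 × 0.24436 = 61.090... → 61.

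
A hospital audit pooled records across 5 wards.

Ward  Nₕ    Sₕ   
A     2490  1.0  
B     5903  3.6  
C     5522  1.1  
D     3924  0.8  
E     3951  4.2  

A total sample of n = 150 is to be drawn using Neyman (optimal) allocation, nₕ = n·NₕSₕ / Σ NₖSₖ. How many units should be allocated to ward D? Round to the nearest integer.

A: NₕSₕ = 2490·1.0 = 2490
B: NₕSₕ = 5903·3.6 = 21250.8
C: NₕSₕ = 5522·1.1 = 6074.2
D: NₕSₕ = 3924·0.8 = 3139.2
E: NₕSₕ = 3951·4.2 = 16594.2
Σ NₕSₕ = 49548.4.
n_D = 150·3139.2/49548.4 = 9.503... → 10.

10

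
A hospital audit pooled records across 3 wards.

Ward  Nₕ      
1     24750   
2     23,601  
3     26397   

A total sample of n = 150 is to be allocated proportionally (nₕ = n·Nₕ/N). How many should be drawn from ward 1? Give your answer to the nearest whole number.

50

N = 24750 + 23601 + 26397 = 74748.
n_1 = 150·24750/74748 = 49.667... → 50.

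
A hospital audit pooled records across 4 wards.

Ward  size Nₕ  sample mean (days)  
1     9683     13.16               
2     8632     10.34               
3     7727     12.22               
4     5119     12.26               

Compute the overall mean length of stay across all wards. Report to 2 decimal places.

N = 9683 + 8632 + 7727 + 5119 = 31161.
Weight each subgroup mean by Nₕ/N and sum.
Σ Nₕx̄ₕ = 9683·13.16 + 8632·10.34 + 7727·12.22 + 5119·12.26 = 127428.28 + 89254.88 + 94423.94 + 62758.94 = 373866.04.
Divide by N: 373866.04 / 31161 = 11.9979... → 12.00.

12.00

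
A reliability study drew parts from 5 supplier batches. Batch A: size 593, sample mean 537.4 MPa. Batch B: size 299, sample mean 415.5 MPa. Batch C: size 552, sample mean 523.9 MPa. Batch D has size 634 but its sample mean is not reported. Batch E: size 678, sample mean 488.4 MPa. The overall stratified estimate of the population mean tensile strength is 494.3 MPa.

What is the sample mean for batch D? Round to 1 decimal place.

N = 593 + 299 + 552 + 634 + 678 = 2756.
Overall total = μ·N = 494.3·2756 = 1362290.8.
Subtract the known strata: 593·537.4 + 299·415.5 + 552·523.9 + 678·488.4 = 1063240.7.
Remaining total for batch D: 1362290.8 − 1063240.7 = 299050.1.
Divide by its size: 299050.1 / 634 = 471.688... → 471.7.

471.7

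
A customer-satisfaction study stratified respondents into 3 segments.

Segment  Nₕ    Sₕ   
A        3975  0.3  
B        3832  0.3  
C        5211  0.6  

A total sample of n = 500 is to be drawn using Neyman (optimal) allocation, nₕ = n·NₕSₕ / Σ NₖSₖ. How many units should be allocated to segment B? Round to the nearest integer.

Σ NₕSₕ = 3975·0.3 + 3832·0.3 + 5211·0.6 = 5468.7.
Share for B: 1149.6/5468.7 = 0.21021.
n_B = 500 × 0.21021 = 105.107... → 105.

105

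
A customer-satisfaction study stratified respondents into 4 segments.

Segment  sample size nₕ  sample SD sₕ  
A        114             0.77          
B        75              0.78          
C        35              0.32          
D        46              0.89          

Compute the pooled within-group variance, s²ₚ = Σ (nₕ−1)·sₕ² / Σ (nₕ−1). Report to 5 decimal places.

A: (114−1)·0.77² = 113·0.5929 = 66.9977
B: (75−1)·0.78² = 74·0.6084 = 45.0216
C: (35−1)·0.32² = 34·0.1024 = 3.4816
D: (46−1)·0.89² = 45·0.7921 = 35.6445
Numerator = 151.1454; denominator = Σ(nₕ−1) = 266.
s²ₚ = 151.1454/266 = 0.5682158... → 0.56822.

0.56822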